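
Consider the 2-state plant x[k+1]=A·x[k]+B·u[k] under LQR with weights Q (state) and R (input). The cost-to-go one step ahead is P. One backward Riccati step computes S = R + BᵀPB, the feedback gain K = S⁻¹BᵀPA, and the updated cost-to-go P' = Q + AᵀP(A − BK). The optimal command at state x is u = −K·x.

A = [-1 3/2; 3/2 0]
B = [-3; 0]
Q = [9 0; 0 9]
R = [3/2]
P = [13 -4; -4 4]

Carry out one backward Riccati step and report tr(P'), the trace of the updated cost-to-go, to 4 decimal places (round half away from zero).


24.9525

BᵀP = [-39.0000 12.0000]
S = R + BᵀPB = [3/2] + [117.0000] = [118.5000]
BᵀPA = [57.0000 -58.5000]
K = S⁻¹·BᵀPA = [0.4810 -0.4937]
A−BK = [0.4430 0.0190; 1.5000 0.0000]
AᵀP(A−BK) = [6.5823 -0.3608; -0.3608 0.3703]
P' = Q + AᵀP(A−BK) = [15.5823 -0.3608; -0.3608 9.3703]
tr(P') = 24.9525


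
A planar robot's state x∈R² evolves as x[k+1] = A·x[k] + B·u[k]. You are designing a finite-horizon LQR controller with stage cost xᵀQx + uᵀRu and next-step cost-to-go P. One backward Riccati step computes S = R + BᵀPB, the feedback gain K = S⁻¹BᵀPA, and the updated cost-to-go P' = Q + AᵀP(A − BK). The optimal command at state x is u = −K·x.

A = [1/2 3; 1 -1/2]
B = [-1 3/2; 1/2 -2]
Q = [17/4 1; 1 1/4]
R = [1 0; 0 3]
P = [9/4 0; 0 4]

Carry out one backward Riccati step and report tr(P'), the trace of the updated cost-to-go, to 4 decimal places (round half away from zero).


13.9191

BᵀP = [-2.2500 2.0000; 3.3750 -8.0000]
S = R + BᵀPB = [1 0; 0 3] + [3.2500 -7.3750; -7.3750 21.0625] = [4.2500 -7.3750; -7.3750 24.0625]
BᵀPA = [0.8750 -7.7500; -6.3125 14.1250]
K = S⁻¹·BᵀPA = [-0.5326 -1.7193; -0.4256 0.0601]
A−BK = [0.6057 1.1906; 0.4151 0.4798]
AᵀP(A−BK) = [2.3420 3.2585; 3.2585 7.0770]
P' = Q + AᵀP(A−BK) = [6.5920 4.2585; 4.2585 7.3270]
tr(P') = 13.9191


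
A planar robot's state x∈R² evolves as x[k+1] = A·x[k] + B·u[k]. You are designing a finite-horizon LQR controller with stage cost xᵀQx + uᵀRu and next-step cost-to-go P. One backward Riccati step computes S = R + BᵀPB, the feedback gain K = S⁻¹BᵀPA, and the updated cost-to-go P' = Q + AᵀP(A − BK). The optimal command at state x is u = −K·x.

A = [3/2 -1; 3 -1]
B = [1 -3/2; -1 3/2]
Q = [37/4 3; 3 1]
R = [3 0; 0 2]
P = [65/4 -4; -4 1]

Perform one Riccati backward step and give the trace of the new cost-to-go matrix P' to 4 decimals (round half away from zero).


10.9811

BᵀP = [20.2500 -5.0000; -30.3750 7.5000]
S = R + BᵀPB = [3 0; 0 2] + [25.2500 -37.8750; -37.8750 56.8125] = [28.2500 -37.8750; -37.8750 58.8125]
BᵀPA = [15.3750 -15.2500; -23.0625 22.8750]
K = S⁻¹·BᵀPA = [0.1355 -0.1344; -0.3049 0.3024]
A−BK = [0.9072 -0.4120; 3.5928 -1.5880]
AᵀP(A−BK) = [0.4480 -0.3346; -0.3346 0.2831]
P' = Q + AᵀP(A−BK) = [9.6980 2.6654; 2.6654 1.2831]
tr(P') = 10.9811


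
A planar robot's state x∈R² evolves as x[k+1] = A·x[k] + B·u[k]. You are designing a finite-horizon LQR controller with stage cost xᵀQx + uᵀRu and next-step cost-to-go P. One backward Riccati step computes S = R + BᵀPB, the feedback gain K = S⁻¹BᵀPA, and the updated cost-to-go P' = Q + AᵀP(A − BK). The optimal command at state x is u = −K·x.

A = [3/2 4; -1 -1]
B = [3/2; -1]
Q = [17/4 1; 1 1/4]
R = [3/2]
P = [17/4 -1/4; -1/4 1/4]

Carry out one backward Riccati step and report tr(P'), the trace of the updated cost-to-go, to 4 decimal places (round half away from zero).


BᵀP = [6.6250 -0.6250]
S = R + BᵀPB = [3/2] + [10.5625] = [12.0625]
BᵀPA = [10.5625 27.1250]
K = S⁻¹·BᵀPA = [0.8756 2.2487]
A−BK = [0.1865 0.6269; -0.1244 1.2487]
AᵀP(A−BK) = [1.3135 3.3731; 3.3731 9.2539]
P' = Q + AᵀP(A−BK) = [5.5635 4.3731; 4.3731 9.5039]
tr(P') = 15.0674

15.0674


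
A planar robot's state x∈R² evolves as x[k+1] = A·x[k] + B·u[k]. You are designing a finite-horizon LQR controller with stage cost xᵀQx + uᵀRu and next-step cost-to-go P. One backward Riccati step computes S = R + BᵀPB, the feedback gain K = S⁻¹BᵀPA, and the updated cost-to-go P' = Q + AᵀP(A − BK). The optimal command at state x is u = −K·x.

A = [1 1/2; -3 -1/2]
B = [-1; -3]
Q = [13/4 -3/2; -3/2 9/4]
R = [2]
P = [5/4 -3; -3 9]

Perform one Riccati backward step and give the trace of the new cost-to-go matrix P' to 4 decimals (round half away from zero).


BᵀP = [7.7500 -24.0000]
S = R + BᵀPB = [2] + [64.2500] = [66.2500]
BᵀPA = [79.7500 15.8750]
K = S⁻¹·BᵀPA = [1.2038 0.2396]
A−BK = [2.2038 0.7396; 0.6113 0.2189]
AᵀP(A−BK) = [4.2491 1.0151; 1.0151 0.2585]
P' = Q + AᵀP(A−BK) = [7.4991 -0.4849; -0.4849 2.5085]
tr(P') = 10.0075

10.0075


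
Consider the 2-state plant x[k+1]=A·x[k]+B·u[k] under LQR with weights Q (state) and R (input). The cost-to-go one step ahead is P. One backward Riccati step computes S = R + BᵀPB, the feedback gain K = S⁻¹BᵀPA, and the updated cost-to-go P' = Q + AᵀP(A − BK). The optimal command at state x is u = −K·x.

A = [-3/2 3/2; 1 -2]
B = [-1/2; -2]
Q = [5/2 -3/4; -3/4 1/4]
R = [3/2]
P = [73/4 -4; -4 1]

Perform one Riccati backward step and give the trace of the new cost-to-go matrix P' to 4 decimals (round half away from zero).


123.1136

BᵀP = [-1.1250 0.0000]
S = R + BᵀPB = [3/2] + [0.5625] = [2.0625]
BᵀPA = [1.6875 -1.6875]
K = S⁻¹·BᵀPA = [0.8182 -0.8182]
A−BK = [-1.0909 1.0909; 2.6364 -3.6364]
AᵀP(A−BK) = [52.6818 -59.6818; -59.6818 67.6818]
P' = Q + AᵀP(A−BK) = [55.1818 -60.4318; -60.4318 67.9318]
tr(P') = 123.1136


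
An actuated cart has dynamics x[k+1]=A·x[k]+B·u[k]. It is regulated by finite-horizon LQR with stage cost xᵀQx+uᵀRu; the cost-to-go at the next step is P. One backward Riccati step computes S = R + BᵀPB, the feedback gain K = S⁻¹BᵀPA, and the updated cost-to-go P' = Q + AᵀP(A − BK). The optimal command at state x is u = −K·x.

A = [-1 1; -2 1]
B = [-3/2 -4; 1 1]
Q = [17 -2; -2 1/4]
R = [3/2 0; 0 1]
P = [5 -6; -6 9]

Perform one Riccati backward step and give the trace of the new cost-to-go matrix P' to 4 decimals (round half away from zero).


22.7550

BᵀP = [-13.5000 18.0000; -26.0000 33.0000]
S = R + BᵀPB = [3/2 0; 0 1] + [38.2500 72.0000; 72.0000 137.0000] = [39.7500 72.0000; 72.0000 138.0000]
BᵀPA = [-22.5000 4.5000; -40.0000 7.0000]
K = S⁻¹·BᵀPA = [-0.7463 0.3881; 0.0995 -0.1517]
A−BK = [-1.7214 0.9751; -1.3532 0.7637]
AᵀP(A−BK) = [4.1891 -2.3383; -2.3383 1.3159]
P' = Q + AᵀP(A−BK) = [21.1891 -4.3383; -4.3383 1.5659]
tr(P') = 22.7550


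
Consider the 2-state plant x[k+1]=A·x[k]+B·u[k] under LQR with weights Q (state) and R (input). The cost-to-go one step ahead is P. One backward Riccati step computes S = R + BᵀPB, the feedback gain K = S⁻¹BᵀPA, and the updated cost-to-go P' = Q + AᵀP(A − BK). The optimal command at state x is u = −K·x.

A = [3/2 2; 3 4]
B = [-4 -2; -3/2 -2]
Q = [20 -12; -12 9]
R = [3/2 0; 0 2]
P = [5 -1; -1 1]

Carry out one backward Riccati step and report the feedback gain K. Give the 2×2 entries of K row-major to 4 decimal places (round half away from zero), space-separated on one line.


BᵀP = [-18.5000 2.5000; -8.0000 0.0000]
S = R + BᵀPB = [3/2 0; 0 2] + [70.2500 32.0000; 32.0000 16.0000] = [71.7500 32.0000; 32.0000 18.0000]
BᵀPA = [-20.2500 -27.0000; -12.0000 -16.0000]
K = S⁻¹·BᵀPA = [0.0729 0.0972; -0.7963 -1.0617]
A−BK = [0.1991 0.2654; 1.5168 2.0224]
AᵀP(A−BK) = [3.1710 4.2280; 4.2280 5.6374]
P' = Q + AᵀP(A−BK) = [23.1710 -7.7720; -7.7720 14.6374]
tr(P') = 37.8084

0.0729 0.0972 -0.7963 -1.0617


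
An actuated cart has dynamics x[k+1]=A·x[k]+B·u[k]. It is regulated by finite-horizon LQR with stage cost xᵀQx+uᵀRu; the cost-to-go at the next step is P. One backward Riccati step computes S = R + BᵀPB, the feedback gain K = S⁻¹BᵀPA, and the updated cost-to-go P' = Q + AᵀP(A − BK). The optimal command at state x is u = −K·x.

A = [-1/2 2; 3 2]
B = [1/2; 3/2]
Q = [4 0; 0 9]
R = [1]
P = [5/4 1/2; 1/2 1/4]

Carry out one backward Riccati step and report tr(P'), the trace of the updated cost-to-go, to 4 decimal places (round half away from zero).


17.4301

BᵀP = [1.3750 0.6250]
S = R + BᵀPB = [1] + [1.6250] = [2.6250]
BᵀPA = [1.1875 4.0000]
K = S⁻¹·BᵀPA = [0.4524 1.5238]
A−BK = [-0.7262 1.2381; 2.3214 -0.2857]
AᵀP(A−BK) = [0.5253 0.9405; 0.9405 3.9048]
P' = Q + AᵀP(A−BK) = [4.5253 0.9405; 0.9405 12.9048]
tr(P') = 17.4301


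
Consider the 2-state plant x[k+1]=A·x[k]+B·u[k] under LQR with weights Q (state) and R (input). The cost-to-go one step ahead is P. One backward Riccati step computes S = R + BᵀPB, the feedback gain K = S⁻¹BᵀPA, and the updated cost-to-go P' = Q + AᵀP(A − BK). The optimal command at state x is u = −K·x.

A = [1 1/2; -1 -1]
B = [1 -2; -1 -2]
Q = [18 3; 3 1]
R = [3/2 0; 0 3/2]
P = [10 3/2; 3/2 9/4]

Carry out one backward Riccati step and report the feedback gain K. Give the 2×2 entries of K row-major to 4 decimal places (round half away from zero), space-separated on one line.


0.7828 0.5804 -0.0539 0.0799

BᵀP = [8.5000 -0.7500; -23.0000 -7.5000]
S = R + BᵀPB = [3/2 0; 0 3/2] + [9.2500 -15.5000; -15.5000 61.0000] = [10.7500 -15.5000; -15.5000 62.5000]
BᵀPA = [9.2500 5.0000; -15.5000 -4.0000]
K = S⁻¹·BᵀPA = [0.7828 0.5804; -0.0539 0.0799]
A−BK = [0.1095 0.0795; -0.3249 -0.2598]
AᵀP(A−BK) = [1.1742 0.8705; 0.8705 0.6679]
P' = Q + AᵀP(A−BK) = [19.1742 3.8705; 3.8705 1.6679]
tr(P') = 20.8421


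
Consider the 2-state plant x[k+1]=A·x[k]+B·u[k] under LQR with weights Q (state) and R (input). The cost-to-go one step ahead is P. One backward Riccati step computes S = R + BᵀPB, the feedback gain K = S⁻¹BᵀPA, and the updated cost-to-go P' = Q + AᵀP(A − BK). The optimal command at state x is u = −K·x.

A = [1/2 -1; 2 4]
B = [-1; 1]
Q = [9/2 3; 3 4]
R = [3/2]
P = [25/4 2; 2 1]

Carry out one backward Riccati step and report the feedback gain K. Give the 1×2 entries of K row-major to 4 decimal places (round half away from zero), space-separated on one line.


BᵀP = [-4.2500 -1.0000]
S = R + BᵀPB = [3/2] + [3.2500] = [4.7500]
BᵀPA = [-4.1250 0.2500]
K = S⁻¹·BᵀPA = [-0.8684 0.0526]
A−BK = [-0.3684 -0.9474; 2.8684 3.9474]
AᵀP(A−BK) = [5.9803 5.0921; 5.0921 6.2368]
P' = Q + AᵀP(A−BK) = [10.4803 8.0921; 8.0921 10.2368]
tr(P') = 20.7171

-0.8684 0.0526


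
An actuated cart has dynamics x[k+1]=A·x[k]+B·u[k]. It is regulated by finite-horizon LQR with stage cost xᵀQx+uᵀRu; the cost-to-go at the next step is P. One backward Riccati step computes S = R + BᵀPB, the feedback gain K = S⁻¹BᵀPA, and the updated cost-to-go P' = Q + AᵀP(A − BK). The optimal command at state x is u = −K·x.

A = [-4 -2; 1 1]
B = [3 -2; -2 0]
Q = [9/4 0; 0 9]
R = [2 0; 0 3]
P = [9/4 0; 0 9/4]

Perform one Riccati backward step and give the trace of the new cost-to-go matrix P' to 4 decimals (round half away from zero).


15.2597

BᵀP = [6.7500 -4.5000; -4.5000 0.0000]
S = R + BᵀPB = [2 0; 0 3] + [29.2500 -13.5000; -13.5000 9.0000] = [31.2500 -13.5000; -13.5000 12.0000]
BᵀPA = [-31.5000 -18.0000; 18.0000 9.0000]
K = S⁻¹·BᵀPA = [-0.7004 -0.4903; 0.7121 0.1984]
A−BK = [-0.4747 -0.1323; -0.4008 0.0195]
AᵀP(A−BK) = [3.3706 1.2344; 1.2344 0.6391]
P' = Q + AᵀP(A−BK) = [5.6206 1.2344; 1.2344 9.6391]
tr(P') = 15.2597


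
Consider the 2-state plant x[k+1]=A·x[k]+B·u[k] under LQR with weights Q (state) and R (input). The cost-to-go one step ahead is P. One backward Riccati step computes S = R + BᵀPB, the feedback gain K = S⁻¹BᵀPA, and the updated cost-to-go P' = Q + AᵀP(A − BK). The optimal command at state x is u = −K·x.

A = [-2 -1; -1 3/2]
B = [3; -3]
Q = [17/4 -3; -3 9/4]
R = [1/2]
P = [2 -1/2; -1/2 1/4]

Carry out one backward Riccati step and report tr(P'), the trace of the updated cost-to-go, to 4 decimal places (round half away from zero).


BᵀP = [7.5000 -2.2500]
S = R + BᵀPB = [1/2] + [29.2500] = [29.7500]
BᵀPA = [-12.7500 -10.8750]
K = S⁻¹·BᵀPA = [-0.4286 -0.3655]
A−BK = [-0.7143 0.0966; -2.2857 0.4034]
AᵀP(A−BK) = [0.7857 -0.0357; -0.0357 0.0872]
P' = Q + AᵀP(A−BK) = [5.0357 -3.0357; -3.0357 2.3372]
tr(P') = 7.3729

7.3729


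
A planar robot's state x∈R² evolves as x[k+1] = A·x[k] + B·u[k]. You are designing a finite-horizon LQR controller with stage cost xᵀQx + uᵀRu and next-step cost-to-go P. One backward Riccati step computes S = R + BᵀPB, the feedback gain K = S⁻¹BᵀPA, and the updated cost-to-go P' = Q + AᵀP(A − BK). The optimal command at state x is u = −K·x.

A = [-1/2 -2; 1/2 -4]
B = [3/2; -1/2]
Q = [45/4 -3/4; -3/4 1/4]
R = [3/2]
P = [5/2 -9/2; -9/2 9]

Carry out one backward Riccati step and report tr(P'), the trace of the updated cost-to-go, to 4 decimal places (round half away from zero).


26.4767

BᵀP = [6.0000 -11.2500]
S = R + BᵀPB = [3/2] + [14.6250] = [16.1250]
BᵀPA = [-8.6250 33.0000]
K = S⁻¹·BᵀPA = [-0.5349 2.0465]
A−BK = [0.3023 -5.0698; 0.2326 -2.9767]
AᵀP(A−BK) = [0.5116 -2.3488; -2.3488 14.4651]
P' = Q + AᵀP(A−BK) = [11.7616 -3.0988; -3.0988 14.7151]
tr(P') = 26.4767


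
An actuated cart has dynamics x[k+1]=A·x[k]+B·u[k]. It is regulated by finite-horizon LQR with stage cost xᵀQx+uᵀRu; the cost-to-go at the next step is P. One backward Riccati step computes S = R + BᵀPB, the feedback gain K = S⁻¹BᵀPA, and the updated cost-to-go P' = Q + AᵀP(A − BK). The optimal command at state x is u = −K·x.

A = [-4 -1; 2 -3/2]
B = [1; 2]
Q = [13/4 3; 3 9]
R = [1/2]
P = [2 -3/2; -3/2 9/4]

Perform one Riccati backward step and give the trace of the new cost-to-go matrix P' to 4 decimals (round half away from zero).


BᵀP = [-1.0000 3.0000]
S = R + BᵀPB = [1/2] + [5.0000] = [5.5000]
BᵀPA = [10.0000 -3.5000]
K = S⁻¹·BᵀPA = [1.8182 -0.6364]
A−BK = [-5.8182 -0.3636; -1.6364 -0.2273]
AᵀP(A−BK) = [46.8182 1.6136; 1.6136 0.3352]
P' = Q + AᵀP(A−BK) = [50.0682 4.6136; 4.6136 9.3352]
tr(P') = 59.4034

59.4034


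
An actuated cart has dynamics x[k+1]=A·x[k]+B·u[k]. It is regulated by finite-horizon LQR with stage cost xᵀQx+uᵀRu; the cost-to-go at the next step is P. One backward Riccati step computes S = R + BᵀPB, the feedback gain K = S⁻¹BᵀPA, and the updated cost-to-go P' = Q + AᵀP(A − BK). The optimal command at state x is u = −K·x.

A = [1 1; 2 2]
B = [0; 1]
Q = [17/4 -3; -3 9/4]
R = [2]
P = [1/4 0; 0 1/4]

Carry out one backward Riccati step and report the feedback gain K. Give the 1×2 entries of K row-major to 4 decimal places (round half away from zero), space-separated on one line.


0.2222 0.2222

BᵀP = [0.0000 0.2500]
S = R + BᵀPB = [2] + [0.2500] = [2.2500]
BᵀPA = [0.5000 0.5000]
K = S⁻¹·BᵀPA = [0.2222 0.2222]
A−BK = [1.0000 1.0000; 1.7778 1.7778]
AᵀP(A−BK) = [1.1389 1.1389; 1.1389 1.1389]
P' = Q + AᵀP(A−BK) = [5.3889 -1.8611; -1.8611 3.3889]
tr(P') = 8.7778


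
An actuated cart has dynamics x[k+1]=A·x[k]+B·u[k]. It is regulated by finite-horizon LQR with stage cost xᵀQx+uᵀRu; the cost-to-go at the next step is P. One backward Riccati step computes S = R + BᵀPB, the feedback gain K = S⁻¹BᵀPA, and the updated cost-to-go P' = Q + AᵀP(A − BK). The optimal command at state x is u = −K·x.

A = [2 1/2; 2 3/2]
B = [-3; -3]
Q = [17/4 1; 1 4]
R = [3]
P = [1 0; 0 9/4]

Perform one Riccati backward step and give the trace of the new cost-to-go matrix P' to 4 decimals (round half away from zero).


10.5814

BᵀP = [-3.0000 -6.7500]
S = R + BᵀPB = [3] + [29.2500] = [32.2500]
BᵀPA = [-19.5000 -11.6250]
K = S⁻¹·BᵀPA = [-0.6047 -0.3605]
A−BK = [0.1860 -0.5814; 0.1860 0.4186]
AᵀP(A−BK) = [1.2093 0.7209; 0.7209 1.1221]
P' = Q + AᵀP(A−BK) = [5.4593 1.7209; 1.7209 5.1221]
tr(P') = 10.5814


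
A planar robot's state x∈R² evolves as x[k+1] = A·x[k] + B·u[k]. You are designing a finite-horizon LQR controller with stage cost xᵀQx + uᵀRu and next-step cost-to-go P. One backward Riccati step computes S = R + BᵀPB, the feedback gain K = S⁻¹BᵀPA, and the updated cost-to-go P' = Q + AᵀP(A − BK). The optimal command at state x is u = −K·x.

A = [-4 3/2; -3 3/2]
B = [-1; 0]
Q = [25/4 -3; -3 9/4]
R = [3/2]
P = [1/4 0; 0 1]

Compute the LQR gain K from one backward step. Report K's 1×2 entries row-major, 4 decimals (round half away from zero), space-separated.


0.5714 -0.2143

BᵀP = [-0.2500 0.0000]
S = R + BᵀPB = [3/2] + [0.2500] = [1.7500]
BᵀPA = [1.0000 -0.3750]
K = S⁻¹·BᵀPA = [0.5714 -0.2143]
A−BK = [-3.4286 1.2857; -3.0000 1.5000]
AᵀP(A−BK) = [12.4286 -5.7857; -5.7857 2.7321]
P' = Q + AᵀP(A−BK) = [18.6786 -8.7857; -8.7857 4.9821]
tr(P') = 23.6607


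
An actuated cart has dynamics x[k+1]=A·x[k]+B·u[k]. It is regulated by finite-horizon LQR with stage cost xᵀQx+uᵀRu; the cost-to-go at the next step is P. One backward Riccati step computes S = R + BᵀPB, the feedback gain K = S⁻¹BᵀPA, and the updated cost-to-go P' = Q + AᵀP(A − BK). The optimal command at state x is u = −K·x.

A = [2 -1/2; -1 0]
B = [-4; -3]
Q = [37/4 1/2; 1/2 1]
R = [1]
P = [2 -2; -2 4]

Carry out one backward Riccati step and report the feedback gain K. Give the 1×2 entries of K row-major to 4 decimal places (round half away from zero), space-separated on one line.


0.0000 0.0476

BᵀP = [-2.0000 -4.0000]
S = R + BᵀPB = [1] + [20.0000] = [21.0000]
BᵀPA = [0.0000 1.0000]
K = S⁻¹·BᵀPA = [0.0000 0.0476]
A−BK = [2.0000 -0.3095; -1.0000 0.1429]
AᵀP(A−BK) = [20.0000 -3.0000; -3.0000 0.4524]
P' = Q + AᵀP(A−BK) = [29.2500 -2.5000; -2.5000 1.4524]
tr(P') = 30.7024


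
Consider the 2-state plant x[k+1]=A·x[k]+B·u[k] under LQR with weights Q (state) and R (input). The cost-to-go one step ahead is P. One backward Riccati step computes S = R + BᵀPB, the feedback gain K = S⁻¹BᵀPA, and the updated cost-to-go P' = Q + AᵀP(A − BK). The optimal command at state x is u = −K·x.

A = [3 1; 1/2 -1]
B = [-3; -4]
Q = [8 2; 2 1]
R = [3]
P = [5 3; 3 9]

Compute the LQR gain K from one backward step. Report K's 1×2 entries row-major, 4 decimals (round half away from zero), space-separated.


-0.3920 0.0682

BᵀP = [-27.0000 -45.0000]
S = R + BᵀPB = [3] + [261.0000] = [264.0000]
BᵀPA = [-103.5000 18.0000]
K = S⁻¹·BᵀPA = [-0.3920 0.0682]
A−BK = [1.8239 1.2045; -1.0682 -0.7273]
AᵀP(A−BK) = [15.6733 10.0568; 10.0568 6.7727]
P' = Q + AᵀP(A−BK) = [23.6733 12.0568; 12.0568 7.7727]
tr(P') = 31.4460


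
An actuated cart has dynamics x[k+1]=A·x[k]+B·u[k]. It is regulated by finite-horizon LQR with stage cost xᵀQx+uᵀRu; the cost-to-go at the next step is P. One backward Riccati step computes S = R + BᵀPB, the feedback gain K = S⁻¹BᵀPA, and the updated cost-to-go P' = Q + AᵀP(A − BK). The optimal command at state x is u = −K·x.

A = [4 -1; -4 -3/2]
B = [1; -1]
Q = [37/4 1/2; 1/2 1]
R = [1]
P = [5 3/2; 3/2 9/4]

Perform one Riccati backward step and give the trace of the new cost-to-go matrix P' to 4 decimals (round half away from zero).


36.6905

BᵀP = [3.5000 -0.7500]
S = R + BᵀPB = [1] + [4.2500] = [5.2500]
BᵀPA = [17.0000 -2.3750]
K = S⁻¹·BᵀPA = [3.2381 -0.4524]
A−BK = [0.7619 -0.5476; -0.7619 -1.9524]
AᵀP(A−BK) = [12.9524 -1.8095; -1.8095 13.4881]
P' = Q + AᵀP(A−BK) = [22.2024 -1.3095; -1.3095 14.4881]
tr(P') = 36.6905


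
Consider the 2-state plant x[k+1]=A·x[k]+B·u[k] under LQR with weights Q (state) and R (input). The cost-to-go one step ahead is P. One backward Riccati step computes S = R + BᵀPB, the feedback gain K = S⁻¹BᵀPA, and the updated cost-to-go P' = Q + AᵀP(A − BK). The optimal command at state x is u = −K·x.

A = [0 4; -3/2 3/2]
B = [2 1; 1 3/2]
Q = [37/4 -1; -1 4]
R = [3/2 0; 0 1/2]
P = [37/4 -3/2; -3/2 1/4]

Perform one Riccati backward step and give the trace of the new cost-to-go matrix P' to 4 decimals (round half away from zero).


BᵀP = [17.0000 -2.7500; 7.0000 -1.1250]
S = R + BᵀPB = [3/2 0; 0 1/2] + [31.2500 12.8750; 12.8750 5.3125] = [32.7500 12.8750; 12.8750 5.8125]
BᵀPA = [4.1250 63.8750; 1.6875 26.3125]
K = S⁻¹·BᵀPA = [0.0915 1.3215; 0.0877 1.5997]
A−BK = [-0.2706 -0.2427; -1.7230 -2.2211]
AᵀP(A−BK) = [0.0372 0.2868; 0.2868 4.0600]
P' = Q + AᵀP(A−BK) = [9.2872 -0.7132; -0.7132 8.0600]
tr(P') = 17.3472

17.3472


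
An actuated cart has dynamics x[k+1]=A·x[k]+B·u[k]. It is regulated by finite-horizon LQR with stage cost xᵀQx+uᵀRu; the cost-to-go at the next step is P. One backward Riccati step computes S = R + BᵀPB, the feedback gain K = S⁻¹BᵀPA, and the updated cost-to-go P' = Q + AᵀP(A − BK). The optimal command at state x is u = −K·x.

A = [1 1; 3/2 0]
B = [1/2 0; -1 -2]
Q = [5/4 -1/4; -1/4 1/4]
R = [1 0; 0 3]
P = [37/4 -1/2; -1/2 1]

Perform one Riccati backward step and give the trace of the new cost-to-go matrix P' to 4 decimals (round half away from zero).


10.2267

BᵀP = [5.1250 -1.2500; 1.0000 -2.0000]
S = R + BᵀPB = [1 0; 0 3] + [3.8125 2.5000; 2.5000 4.0000] = [4.8125 2.5000; 2.5000 7.0000]
BᵀPA = [3.2500 5.1250; -2.0000 1.0000]
K = S⁻¹·BᵀPA = [1.0114 1.2164; -0.6469 -0.2916]
A−BK = [0.4943 0.3918; 1.2175 0.6333]
AᵀP(A−BK) = [5.4191 3.9636; 3.9636 3.3075]
P' = Q + AᵀP(A−BK) = [6.6691 3.7136; 3.7136 3.5575]
tr(P') = 10.2267


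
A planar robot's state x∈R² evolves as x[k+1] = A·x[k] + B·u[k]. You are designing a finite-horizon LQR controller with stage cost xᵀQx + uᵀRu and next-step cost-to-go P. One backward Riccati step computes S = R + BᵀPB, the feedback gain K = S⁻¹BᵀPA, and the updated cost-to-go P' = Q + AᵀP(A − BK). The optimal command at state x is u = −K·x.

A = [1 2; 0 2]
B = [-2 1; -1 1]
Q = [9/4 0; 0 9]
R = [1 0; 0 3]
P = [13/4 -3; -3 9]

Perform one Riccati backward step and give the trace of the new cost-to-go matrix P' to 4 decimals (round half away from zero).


18.1197

BᵀP = [-3.5000 -3.0000; 0.2500 6.0000]
S = R + BᵀPB = [1 0; 0 3] + [10.0000 -6.5000; -6.5000 6.2500] = [11.0000 -6.5000; -6.5000 9.2500]
BᵀPA = [-3.5000 -13.0000; 0.2500 12.5000]
K = S⁻¹·BᵀPA = [-0.5168 -0.6555; -0.3361 0.8908]
A−BK = [0.3025 -0.2017; -0.1807 0.4538]
AᵀP(A−BK) = [1.5252 -2.0168; -2.0168 5.3445]
P' = Q + AᵀP(A−BK) = [3.7752 -2.0168; -2.0168 14.3445]
tr(P') = 18.1197


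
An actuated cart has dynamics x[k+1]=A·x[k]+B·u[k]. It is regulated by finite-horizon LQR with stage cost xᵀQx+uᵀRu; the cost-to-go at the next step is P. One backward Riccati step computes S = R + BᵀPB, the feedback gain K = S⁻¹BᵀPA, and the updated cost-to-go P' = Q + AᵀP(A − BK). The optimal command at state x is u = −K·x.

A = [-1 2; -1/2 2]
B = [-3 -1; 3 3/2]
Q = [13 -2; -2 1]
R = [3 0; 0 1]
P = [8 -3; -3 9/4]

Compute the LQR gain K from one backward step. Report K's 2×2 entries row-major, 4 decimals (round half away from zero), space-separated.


0.2212 -0.4328 -0.1392 0.5314

BᵀP = [-33.0000 15.7500; -12.5000 6.3750]
S = R + BᵀPB = [3 0; 0 1] + [146.2500 56.6250; 56.6250 22.0625] = [149.2500 56.6250; 56.6250 23.0625]
BᵀPA = [25.1250 -34.5000; 9.3125 -12.2500]
K = S⁻¹·BᵀPA = [0.2212 -0.4328; -0.1392 0.5314]
A−BK = [-0.4757 1.2331; -0.9547 2.5012]
AᵀP(A−BK) = [1.3023 -3.3254; -3.3254 8.5792]
P' = Q + AᵀP(A−BK) = [14.3023 -5.3254; -5.3254 9.5792]
tr(P') = 23.8815


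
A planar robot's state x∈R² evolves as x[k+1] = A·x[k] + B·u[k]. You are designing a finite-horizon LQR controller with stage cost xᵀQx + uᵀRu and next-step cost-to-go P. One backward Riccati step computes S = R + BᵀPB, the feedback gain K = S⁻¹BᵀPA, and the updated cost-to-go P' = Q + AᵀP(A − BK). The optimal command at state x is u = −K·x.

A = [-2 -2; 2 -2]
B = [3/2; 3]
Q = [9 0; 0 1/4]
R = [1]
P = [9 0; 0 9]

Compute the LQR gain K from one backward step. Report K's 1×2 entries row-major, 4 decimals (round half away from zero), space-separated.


0.2641 -0.7922

BᵀP = [13.5000 27.0000]
S = R + BᵀPB = [1] + [101.2500] = [102.2500]
BᵀPA = [27.0000 -81.0000]
K = S⁻¹·BᵀPA = [0.2641 -0.7922]
A−BK = [-2.3961 -0.8117; 1.2078 0.3765]
AᵀP(A−BK) = [64.8704 21.3888; 21.3888 7.8337]
P' = Q + AᵀP(A−BK) = [73.8704 21.3888; 21.3888 8.0837]
tr(P') = 81.9542


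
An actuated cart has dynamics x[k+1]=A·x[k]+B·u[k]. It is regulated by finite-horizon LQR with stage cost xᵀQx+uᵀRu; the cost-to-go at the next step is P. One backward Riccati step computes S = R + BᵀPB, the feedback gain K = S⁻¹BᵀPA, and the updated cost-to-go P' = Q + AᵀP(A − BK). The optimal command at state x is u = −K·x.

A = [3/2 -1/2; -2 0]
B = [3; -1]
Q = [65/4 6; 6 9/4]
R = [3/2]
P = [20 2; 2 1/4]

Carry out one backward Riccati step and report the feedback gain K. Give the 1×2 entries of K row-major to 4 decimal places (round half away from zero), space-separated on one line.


BᵀP = [58.0000 5.7500]
S = R + BᵀPB = [3/2] + [168.2500] = [169.7500]
BᵀPA = [75.5000 -29.0000]
K = S⁻¹·BᵀPA = [0.4448 -0.1708]
A−BK = [0.1657 0.0125; -1.5552 -0.1708]
AᵀP(A−BK) = [0.4197 -0.1016; -0.1016 0.0457]
P' = Q + AᵀP(A−BK) = [16.6697 5.8984; 5.8984 2.2957]
tr(P') = 18.9654

0.4448 -0.1708


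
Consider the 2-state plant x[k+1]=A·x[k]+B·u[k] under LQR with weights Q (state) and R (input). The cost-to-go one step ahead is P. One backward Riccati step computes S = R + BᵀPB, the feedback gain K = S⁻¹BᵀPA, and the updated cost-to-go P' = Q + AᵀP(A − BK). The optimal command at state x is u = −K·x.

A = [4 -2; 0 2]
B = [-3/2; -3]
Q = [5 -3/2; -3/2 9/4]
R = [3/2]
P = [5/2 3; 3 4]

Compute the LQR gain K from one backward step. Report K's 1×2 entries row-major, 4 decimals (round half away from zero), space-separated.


BᵀP = [-12.7500 -16.5000]
S = R + BᵀPB = [3/2] + [68.6250] = [70.1250]
BᵀPA = [-51.0000 -7.5000]
K = S⁻¹·BᵀPA = [-0.7273 -0.1070]
A−BK = [2.9091 -2.1604; -2.1818 1.6791]
AᵀP(A−BK) = [2.9091 -1.4545; -1.4545 1.1979]
P' = Q + AᵀP(A−BK) = [7.9091 -2.9545; -2.9545 3.4479]
tr(P') = 11.3570

-0.7273 -0.1070


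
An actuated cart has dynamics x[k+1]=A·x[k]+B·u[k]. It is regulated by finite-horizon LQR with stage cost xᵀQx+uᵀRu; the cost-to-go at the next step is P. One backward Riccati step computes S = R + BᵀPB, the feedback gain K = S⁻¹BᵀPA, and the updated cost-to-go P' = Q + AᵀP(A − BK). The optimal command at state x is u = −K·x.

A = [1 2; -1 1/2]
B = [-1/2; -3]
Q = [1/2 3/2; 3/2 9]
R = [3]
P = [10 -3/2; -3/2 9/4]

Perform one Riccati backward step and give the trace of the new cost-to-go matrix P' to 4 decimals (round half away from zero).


60.1360

BᵀP = [-0.5000 -6.0000]
S = R + BᵀPB = [3] + [18.2500] = [21.2500]
BᵀPA = [5.5000 -4.0000]
K = S⁻¹·BᵀPA = [0.2588 -0.1882]
A−BK = [1.1294 1.9059; -0.2235 -0.0647]
AᵀP(A−BK) = [13.8265 22.1603; 22.1603 36.8096]
P' = Q + AᵀP(A−BK) = [14.3265 23.6603; 23.6603 45.8096]
tr(P') = 60.1360


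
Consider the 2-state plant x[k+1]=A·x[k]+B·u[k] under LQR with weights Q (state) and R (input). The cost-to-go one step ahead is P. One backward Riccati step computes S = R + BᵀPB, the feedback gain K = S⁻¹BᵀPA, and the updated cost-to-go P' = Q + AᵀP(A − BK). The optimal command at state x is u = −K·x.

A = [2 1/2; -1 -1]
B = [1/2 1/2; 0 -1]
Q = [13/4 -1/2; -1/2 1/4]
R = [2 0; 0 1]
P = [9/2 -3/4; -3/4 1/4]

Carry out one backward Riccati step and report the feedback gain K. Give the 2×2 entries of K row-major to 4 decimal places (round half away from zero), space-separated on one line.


0.7048 0.1996 1.7817 0.5842

BᵀP = [2.2500 -0.3750; 3.0000 -0.6250]
S = R + BᵀPB = [2 0; 0 1] + [1.1250 1.5000; 1.5000 2.1250] = [3.1250 1.5000; 1.5000 3.1250]
BᵀPA = [4.8750 1.5000; 6.6250 2.1250]
K = S⁻¹·BᵀPA = [0.7048 0.1996; 1.7817 0.5842]
A−BK = [0.7568 0.1081; 0.7817 -0.4158]
AᵀP(A−BK) = [6.0104 1.7817; 1.7817 0.5842]
P' = Q + AᵀP(A−BK) = [9.2604 1.2817; 1.2817 0.8342]
tr(P') = 10.0946


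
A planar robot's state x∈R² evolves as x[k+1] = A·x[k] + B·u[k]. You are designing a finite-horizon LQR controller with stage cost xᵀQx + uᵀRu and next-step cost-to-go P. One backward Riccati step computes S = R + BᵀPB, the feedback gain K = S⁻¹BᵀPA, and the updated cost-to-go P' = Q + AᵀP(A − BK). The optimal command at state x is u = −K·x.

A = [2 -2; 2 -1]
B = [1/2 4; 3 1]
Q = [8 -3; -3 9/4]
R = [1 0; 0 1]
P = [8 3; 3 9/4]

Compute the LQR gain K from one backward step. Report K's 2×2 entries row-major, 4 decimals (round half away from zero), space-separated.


0.4819 -0.1752 0.4474 -0.4747

BᵀP = [13.0000 8.2500; 35.0000 14.2500]
S = R + BᵀPB = [1 0; 0 1] + [31.2500 60.2500; 60.2500 154.2500] = [32.2500 60.2500; 60.2500 155.2500]
BᵀPA = [42.5000 -34.2500; 98.5000 -84.2500]
K = S⁻¹·BᵀPA = [0.4819 -0.1752; 0.4474 -0.4747]
A−BK = [-0.0307 -0.0137; 0.1068 0.0004]
AᵀP(A−BK) = [0.4460 -0.2978; -0.2978 0.2575]
P' = Q + AᵀP(A−BK) = [8.4460 -3.2978; -3.2978 2.5075]
tr(P') = 10.9535


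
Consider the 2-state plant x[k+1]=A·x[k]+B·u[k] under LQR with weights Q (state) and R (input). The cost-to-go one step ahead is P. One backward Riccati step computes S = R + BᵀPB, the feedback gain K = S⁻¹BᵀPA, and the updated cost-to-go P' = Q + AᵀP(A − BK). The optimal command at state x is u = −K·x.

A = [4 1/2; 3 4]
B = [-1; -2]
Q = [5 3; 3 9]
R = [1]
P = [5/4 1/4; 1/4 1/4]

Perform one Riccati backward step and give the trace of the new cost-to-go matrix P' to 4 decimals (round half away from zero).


23.8971

BᵀP = [-1.7500 -0.7500]
S = R + BᵀPB = [1] + [3.2500] = [4.2500]
BᵀPA = [-9.2500 -3.8750]
K = S⁻¹·BᵀPA = [-2.1765 -0.9118]
A−BK = [1.8235 -0.4118; -1.3529 2.1765]
AᵀP(A−BK) = [8.1176 1.4412; 1.4412 1.7794]
P' = Q + AᵀP(A−BK) = [13.1176 4.4412; 4.4412 10.7794]
tr(P') = 23.8971


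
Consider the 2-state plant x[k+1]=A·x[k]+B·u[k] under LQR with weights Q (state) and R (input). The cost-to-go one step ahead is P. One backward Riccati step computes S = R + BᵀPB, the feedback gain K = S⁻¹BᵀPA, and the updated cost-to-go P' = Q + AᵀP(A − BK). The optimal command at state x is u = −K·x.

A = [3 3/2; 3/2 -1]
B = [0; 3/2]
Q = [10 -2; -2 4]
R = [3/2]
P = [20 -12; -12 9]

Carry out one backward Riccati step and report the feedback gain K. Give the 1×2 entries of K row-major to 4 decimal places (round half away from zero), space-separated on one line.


BᵀP = [-18.0000 13.5000]
S = R + BᵀPB = [3/2] + [20.2500] = [21.7500]
BᵀPA = [-33.7500 -40.5000]
K = S⁻¹·BᵀPA = [-1.5517 -1.8621]
A−BK = [3.0000 1.5000; 3.8276 1.7931]
AᵀP(A−BK) = [39.8793 22.6552; 22.6552 14.5862]
P' = Q + AᵀP(A−BK) = [49.8793 20.6552; 20.6552 18.5862]
tr(P') = 68.4655

-1.5517 -1.8621


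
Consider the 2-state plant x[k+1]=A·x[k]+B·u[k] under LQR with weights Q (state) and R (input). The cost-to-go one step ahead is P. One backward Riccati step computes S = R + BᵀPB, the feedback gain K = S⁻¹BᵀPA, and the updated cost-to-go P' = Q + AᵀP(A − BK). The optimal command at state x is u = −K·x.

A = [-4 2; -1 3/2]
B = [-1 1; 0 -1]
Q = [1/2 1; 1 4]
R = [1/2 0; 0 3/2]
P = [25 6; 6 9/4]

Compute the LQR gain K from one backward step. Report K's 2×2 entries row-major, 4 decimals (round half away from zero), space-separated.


BᵀP = [-25.0000 -6.0000; 19.0000 3.7500]
S = R + BᵀPB = [1/2 0; 0 3/2] + [25.0000 -19.0000; -19.0000 15.2500] = [25.5000 -19.0000; -19.0000 16.7500]
BᵀPA = [106.0000 -59.0000; -79.7500 43.6250]
K = S⁻¹·BᵀPA = [3.9357 -2.4102; -0.2968 -0.1295]
A−BK = [0.2325 -0.2807; -1.2968 1.3705]
AᵀP(A−BK) = [9.3941 -6.2198; -6.2198 4.5092]
P' = Q + AᵀP(A−BK) = [9.8941 -5.2198; -5.2198 8.5092]
tr(P') = 18.4034

3.9357 -2.4102 -0.2968 -0.1295


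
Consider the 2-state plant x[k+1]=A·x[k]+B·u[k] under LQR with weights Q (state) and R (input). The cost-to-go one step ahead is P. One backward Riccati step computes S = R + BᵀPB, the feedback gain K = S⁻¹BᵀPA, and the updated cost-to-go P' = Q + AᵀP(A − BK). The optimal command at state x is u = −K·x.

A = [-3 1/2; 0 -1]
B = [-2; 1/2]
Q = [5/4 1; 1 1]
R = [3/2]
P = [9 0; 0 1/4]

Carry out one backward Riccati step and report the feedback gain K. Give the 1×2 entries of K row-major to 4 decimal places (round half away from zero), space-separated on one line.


BᵀP = [-18.0000 0.1250]
S = R + BᵀPB = [3/2] + [36.0625] = [37.5625]
BᵀPA = [54.0000 -9.1250]
K = S⁻¹·BᵀPA = [1.4376 -0.2429]
A−BK = [-0.1248 0.0141; -0.7188 -0.8785]
AᵀP(A−BK) = [3.3694 -0.3819; -0.3819 0.2833]
P' = Q + AᵀP(A−BK) = [4.6194 0.6181; 0.6181 1.2833]
tr(P') = 5.9027

1.4376 -0.2429


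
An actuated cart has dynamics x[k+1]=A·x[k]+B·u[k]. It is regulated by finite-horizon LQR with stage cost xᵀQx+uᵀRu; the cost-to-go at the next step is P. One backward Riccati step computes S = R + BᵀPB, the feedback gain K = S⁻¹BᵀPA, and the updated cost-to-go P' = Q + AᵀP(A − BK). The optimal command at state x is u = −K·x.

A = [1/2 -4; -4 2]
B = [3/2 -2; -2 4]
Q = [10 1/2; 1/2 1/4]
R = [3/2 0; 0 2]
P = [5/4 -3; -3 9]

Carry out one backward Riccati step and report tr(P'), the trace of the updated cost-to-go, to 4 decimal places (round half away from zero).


BᵀP = [7.8750 -22.5000; -14.5000 42.0000]
S = R + BᵀPB = [3/2 0; 0 2] + [56.8125 -105.7500; -105.7500 197.0000] = [58.3125 -105.7500; -105.7500 199.0000]
BᵀPA = [93.9375 -76.5000; -175.2500 142.0000]
K = S⁻¹·BᵀPA = [0.3820 -0.4915; -0.6776 0.4524]
A−BK = [-1.4283 -2.3580; -0.5254 -0.7925]
AᵀP(A−BK) = [1.6692 -0.0499; -0.0499 2.1621]
P' = Q + AᵀP(A−BK) = [11.6692 0.4501; 0.4501 2.4121]
tr(P') = 14.0813

14.0813


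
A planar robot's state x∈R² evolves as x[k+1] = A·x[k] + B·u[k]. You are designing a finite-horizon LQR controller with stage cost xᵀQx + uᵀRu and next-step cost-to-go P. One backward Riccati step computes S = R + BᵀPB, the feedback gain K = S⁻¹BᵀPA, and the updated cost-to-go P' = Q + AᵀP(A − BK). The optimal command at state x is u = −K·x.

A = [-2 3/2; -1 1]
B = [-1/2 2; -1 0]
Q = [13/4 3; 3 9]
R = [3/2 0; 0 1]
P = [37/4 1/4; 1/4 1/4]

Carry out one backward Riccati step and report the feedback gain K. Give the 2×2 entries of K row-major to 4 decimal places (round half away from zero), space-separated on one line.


BᵀP = [-4.8750 -0.3750; 18.5000 0.5000]
S = R + BᵀPB = [3/2 0; 0 1] + [2.8125 -9.7500; -9.7500 37.0000] = [4.3125 -9.7500; -9.7500 38.0000]
BᵀPA = [10.1250 -7.6875; -37.5000 28.2500]
K = S⁻¹·BᵀPA = [0.2779 -0.2425; -0.9155 0.6812]
A−BK = [-0.0300 0.0163; -0.7221 0.7575]
AᵀP(A−BK) = [1.1035 -0.8747; -0.8747 0.7044]
P' = Q + AᵀP(A−BK) = [4.3535 2.1253; 2.1253 9.7044]
tr(P') = 14.0579

0.2779 -0.2425 -0.9155 0.6812


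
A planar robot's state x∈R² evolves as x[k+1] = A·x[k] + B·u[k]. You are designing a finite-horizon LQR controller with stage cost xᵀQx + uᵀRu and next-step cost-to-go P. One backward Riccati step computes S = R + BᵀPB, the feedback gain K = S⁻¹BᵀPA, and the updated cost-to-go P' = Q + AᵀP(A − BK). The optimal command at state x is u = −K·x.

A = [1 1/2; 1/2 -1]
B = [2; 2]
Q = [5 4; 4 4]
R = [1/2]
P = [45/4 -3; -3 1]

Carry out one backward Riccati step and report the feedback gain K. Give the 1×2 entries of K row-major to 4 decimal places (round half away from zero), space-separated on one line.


0.5686 0.4804

BᵀP = [16.5000 -4.0000]
S = R + BᵀPB = [1/2] + [25.0000] = [25.5000]
BᵀPA = [14.5000 12.2500]
K = S⁻¹·BᵀPA = [0.5686 0.4804]
A−BK = [-0.1373 -0.4608; -0.6373 -1.9608]
AᵀP(A−BK) = [0.2549 0.4093; 0.4093 0.9277]
P' = Q + AᵀP(A−BK) = [5.2549 4.4093; 4.4093 4.9277]
tr(P') = 10.1826


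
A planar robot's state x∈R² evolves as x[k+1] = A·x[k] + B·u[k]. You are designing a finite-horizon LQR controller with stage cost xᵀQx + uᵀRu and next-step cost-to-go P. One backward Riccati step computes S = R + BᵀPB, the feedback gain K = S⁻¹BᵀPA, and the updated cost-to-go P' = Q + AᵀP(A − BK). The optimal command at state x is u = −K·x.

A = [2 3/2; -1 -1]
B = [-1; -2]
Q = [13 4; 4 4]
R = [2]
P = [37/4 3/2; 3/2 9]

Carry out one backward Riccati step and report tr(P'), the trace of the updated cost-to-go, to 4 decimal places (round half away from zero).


81.8192

BᵀP = [-12.2500 -19.5000]
S = R + BᵀPB = [2] + [51.2500] = [53.2500]
BᵀPA = [-5.0000 1.1250]
K = S⁻¹·BᵀPA = [-0.0939 0.0211]
A−BK = [1.9061 1.5211; -1.1878 -0.9577]
AᵀP(A−BK) = [39.5305 31.6056; 31.6056 25.2887]
P' = Q + AᵀP(A−BK) = [52.5305 35.6056; 35.6056 29.2887]
tr(P') = 81.8192


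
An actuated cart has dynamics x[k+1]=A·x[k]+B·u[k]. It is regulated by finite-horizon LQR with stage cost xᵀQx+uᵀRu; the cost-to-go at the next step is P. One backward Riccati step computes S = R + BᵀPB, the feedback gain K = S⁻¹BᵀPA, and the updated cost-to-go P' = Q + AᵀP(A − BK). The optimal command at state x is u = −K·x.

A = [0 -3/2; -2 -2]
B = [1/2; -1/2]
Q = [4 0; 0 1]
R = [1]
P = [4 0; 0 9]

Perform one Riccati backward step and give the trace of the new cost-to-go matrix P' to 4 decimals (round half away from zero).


58.4706

BᵀP = [2.0000 -4.5000]
S = R + BᵀPB = [1] + [3.2500] = [4.2500]
BᵀPA = [9.0000 6.0000]
K = S⁻¹·BᵀPA = [2.1176 1.4118]
A−BK = [-1.0588 -2.2059; -0.9412 -1.2941]
AᵀP(A−BK) = [16.9412 23.2941; 23.2941 36.5294]
P' = Q + AᵀP(A−BK) = [20.9412 23.2941; 23.2941 37.5294]
tr(P') = 58.4706


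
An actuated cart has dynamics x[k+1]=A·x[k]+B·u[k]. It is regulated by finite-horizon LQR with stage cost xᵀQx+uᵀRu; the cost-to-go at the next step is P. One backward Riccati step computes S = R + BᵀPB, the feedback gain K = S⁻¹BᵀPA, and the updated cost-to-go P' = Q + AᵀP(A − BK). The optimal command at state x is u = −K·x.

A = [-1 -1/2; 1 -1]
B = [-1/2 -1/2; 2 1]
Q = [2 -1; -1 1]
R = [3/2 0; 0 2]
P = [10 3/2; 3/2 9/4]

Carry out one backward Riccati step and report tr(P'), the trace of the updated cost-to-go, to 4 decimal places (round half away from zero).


BᵀP = [-2.0000 3.7500; -3.5000 1.5000]
S = R + BᵀPB = [3/2 0; 0 2] + [8.5000 4.7500; 4.7500 3.2500] = [10.0000 4.7500; 4.7500 5.2500]
BᵀPA = [5.7500 -2.7500; 5.0000 0.2500]
K = S⁻¹·BᵀPA = [0.2150 -0.5219; 0.7578 0.5198]
A−BK = [-0.5136 -0.5010; -0.1879 -0.4760]
AᵀP(A−BK) = [4.2244 3.9019; 3.9019 4.6848]
P' = Q + AᵀP(A−BK) = [6.2244 2.9019; 2.9019 5.6848]
tr(P') = 11.9092

11.9092


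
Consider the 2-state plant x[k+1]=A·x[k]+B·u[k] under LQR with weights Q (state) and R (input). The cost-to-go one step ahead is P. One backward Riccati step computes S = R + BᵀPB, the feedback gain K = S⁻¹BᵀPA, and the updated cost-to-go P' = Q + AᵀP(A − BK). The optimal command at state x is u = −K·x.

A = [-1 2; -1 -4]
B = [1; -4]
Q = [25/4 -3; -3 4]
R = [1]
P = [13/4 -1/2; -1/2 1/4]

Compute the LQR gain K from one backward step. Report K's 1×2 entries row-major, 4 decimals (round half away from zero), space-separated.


-0.3061 1.3469

BᵀP = [5.2500 -1.5000]
S = R + BᵀPB = [1] + [11.2500] = [12.2500]
BᵀPA = [-3.7500 16.5000]
K = S⁻¹·BᵀPA = [-0.3061 1.3469]
A−BK = [-0.6939 0.6531; -2.2245 1.3878]
AᵀP(A−BK) = [1.3520 -1.4490; -1.4490 2.7755]
P' = Q + AᵀP(A−BK) = [7.6020 -4.4490; -4.4490 6.7755]
tr(P') = 14.3776


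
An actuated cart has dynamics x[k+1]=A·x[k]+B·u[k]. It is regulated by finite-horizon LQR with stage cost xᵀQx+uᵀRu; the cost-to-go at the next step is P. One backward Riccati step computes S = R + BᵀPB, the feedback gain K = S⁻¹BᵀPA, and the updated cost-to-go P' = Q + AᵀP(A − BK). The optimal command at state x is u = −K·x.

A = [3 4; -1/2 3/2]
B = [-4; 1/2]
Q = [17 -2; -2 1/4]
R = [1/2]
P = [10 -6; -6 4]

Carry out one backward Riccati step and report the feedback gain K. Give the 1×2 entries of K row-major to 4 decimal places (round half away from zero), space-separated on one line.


-0.7655 -0.7170

BᵀP = [-43.0000 26.0000]
S = R + BᵀPB = [1/2] + [185.0000] = [185.5000]
BᵀPA = [-142.0000 -133.0000]
K = S⁻¹·BᵀPA = [-0.7655 -0.7170]
A−BK = [-0.0620 1.1321; -0.1173 1.8585]
AᵀP(A−BK) = [0.2992 0.1887; 0.1887 1.6415]
P' = Q + AᵀP(A−BK) = [17.2992 -1.8113; -1.8113 1.8915]
tr(P') = 19.1907
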